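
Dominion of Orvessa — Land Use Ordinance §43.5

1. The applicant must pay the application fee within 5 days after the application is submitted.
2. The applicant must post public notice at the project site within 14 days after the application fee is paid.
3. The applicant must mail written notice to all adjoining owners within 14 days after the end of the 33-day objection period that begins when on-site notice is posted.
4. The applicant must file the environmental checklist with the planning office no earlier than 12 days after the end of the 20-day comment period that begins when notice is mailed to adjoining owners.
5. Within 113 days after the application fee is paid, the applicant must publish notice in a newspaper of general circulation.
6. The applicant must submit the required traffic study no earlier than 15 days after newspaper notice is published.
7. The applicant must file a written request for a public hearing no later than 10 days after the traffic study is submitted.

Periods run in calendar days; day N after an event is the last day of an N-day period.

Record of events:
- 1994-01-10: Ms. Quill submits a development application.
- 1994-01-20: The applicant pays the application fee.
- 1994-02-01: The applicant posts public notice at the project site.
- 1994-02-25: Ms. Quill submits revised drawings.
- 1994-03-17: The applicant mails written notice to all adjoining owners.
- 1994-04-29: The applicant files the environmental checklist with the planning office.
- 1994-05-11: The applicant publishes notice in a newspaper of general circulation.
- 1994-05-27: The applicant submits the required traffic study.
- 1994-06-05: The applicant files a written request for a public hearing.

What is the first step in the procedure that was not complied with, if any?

Step 1 — counting 5 days from 1994-01-10 (when the application is submitted) gives a deadline of 1994-01-15; 1994-01-20 misses that deadline by 5 days.

Step 1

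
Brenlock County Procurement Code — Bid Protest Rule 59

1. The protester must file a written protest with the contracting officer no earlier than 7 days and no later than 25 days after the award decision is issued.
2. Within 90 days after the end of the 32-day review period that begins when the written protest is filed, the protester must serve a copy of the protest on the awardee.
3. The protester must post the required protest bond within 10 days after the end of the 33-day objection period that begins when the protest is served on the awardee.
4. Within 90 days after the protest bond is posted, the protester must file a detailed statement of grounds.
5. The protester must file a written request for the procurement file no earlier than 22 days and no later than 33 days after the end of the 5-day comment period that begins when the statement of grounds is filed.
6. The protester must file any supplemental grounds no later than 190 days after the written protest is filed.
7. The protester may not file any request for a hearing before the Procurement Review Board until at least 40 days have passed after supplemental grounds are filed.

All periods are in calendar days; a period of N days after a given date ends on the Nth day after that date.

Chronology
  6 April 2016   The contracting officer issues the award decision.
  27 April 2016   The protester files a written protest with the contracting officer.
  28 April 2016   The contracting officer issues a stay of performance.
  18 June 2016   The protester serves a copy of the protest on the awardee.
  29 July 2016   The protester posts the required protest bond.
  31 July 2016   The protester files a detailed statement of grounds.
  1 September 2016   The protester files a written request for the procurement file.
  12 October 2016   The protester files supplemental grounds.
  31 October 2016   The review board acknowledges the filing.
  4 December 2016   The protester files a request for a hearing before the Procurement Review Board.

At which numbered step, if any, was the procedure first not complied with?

(1) the permitted window runs from 6 April 2016 + 7 = 13 April 2016 to 6 April 2016 + 25 = 1 May 2016; done 27 April 2016, which is between those dates.
(2) due by 29 May 2016 + 90 days = 27 August 2016; done 18 June 2016 — timely.
(3) due by 21 July 2016 + 10 days = 31 July 2016; completed 29 July 2016, before the deadline.
(4) due by 29 July 2016 + 90 days = 27 October 2016; 31 July 2016 is within that limit.
(5) the permitted window runs from 5 August 2016 + 22 = 27 August 2016 to 5 August 2016 + 33 = 7 September 2016; 1 September 2016 falls inside that range.
(6) due by 27 April 2016 + 190 days = 3 November 2016; completed 12 October 2016, before the deadline.
(7) permitted from 12 October 2016 + 40 days = 21 November 2016 onward; 4 December 2016 is on or after that date.

None — every step was satisfied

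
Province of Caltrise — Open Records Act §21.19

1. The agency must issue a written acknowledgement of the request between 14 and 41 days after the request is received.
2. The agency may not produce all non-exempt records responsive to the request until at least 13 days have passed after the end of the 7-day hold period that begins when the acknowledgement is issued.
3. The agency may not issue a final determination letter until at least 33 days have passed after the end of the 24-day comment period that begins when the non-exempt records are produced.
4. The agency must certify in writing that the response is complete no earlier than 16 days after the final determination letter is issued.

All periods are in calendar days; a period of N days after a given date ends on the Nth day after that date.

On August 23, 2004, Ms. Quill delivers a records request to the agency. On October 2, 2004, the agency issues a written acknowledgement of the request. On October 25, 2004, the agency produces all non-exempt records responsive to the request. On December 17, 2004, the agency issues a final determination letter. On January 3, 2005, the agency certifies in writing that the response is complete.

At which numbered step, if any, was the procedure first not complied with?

(1) the permitted window runs from August 23, 2004 + 14 = September 6, 2004 to August 23, 2004 + 41 = October 3, 2004; October 2, 2004 falls inside that range.
(2) permitted from October 9, 2004 + 13 days = October 22, 2004 onward; October 25, 2004 is on or after that date.
(3) permitted from November 18, 2004 + 33 days = December 21, 2004 onward; acted on December 17, 2004, 4 days prematurely.

Step 3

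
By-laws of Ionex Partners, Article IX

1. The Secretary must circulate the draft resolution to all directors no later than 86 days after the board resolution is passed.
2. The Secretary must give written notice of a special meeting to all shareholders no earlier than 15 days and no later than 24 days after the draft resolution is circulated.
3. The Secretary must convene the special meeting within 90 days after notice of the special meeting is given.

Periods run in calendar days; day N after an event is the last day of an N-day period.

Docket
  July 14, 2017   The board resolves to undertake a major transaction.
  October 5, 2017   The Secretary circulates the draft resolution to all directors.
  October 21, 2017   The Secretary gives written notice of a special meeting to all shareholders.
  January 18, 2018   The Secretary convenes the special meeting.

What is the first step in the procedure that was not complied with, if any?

None — every step was satisfied

(1) due by July 14, 2017 + 86 days = October 8, 2017; completed October 5, 2017, before the deadline.
(2) the permitted window runs from October 5, 2017 + 15 = October 20, 2017 to October 5, 2017 + 24 = October 29, 2017; done October 21, 2017, which is between those dates.
(3) due by October 21, 2017 + 90 days = January 19, 2018; done January 18, 2018 — timely.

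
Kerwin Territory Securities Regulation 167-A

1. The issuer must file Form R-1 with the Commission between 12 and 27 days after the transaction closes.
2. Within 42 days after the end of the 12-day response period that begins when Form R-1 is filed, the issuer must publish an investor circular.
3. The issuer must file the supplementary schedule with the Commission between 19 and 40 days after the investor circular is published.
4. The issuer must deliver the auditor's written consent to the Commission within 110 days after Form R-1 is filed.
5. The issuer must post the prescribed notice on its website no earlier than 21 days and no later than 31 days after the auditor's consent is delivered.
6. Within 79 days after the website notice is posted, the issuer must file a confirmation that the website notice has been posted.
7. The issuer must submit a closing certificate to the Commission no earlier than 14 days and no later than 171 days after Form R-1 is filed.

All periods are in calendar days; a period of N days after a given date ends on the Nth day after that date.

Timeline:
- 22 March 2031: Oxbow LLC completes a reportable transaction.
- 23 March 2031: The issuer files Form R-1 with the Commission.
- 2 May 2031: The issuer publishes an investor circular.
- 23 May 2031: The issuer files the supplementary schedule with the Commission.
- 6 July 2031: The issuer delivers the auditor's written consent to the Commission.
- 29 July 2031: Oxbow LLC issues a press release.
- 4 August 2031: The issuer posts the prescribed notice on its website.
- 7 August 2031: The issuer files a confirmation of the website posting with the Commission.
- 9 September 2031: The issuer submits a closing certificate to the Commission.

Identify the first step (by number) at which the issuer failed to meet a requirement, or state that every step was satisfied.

Step 1: the window is 12–27 days after 22 March 2031 (when the transaction closes), so 3 April 2031 through 18 April 2031; done 23 March 2031 — 11 days before the window opened.

Step 1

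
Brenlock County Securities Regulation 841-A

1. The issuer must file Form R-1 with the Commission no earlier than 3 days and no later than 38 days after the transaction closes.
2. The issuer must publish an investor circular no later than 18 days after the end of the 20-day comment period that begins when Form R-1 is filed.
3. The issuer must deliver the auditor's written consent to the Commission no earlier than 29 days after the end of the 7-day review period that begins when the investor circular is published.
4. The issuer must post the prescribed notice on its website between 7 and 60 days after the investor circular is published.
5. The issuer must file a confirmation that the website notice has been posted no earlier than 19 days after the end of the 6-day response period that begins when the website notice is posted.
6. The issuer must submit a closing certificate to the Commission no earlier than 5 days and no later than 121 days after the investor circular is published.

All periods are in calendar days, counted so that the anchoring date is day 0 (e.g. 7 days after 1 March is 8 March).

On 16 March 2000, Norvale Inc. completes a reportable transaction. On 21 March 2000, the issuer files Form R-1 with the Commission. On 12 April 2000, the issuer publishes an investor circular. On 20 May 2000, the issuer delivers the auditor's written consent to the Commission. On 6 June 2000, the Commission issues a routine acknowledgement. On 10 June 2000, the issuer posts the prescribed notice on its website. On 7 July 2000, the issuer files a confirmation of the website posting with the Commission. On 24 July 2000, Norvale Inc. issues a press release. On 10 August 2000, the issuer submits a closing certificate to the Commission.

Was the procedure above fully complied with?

Yes

(1) the permitted window runs from 16 March 2000 + 3 = 19 March 2000 to 16 March 2000 + 38 = 23 April 2000; done 21 March 2000, which is between those dates.
(2) due by 10 April 2000 + 18 days = 28 April 2000; completed 12 April 2000, before the deadline.
(3) permitted from 19 April 2000 + 29 days = 18 May 2000 onward; done 20 May 2000 — permitted.
(4) the permitted window runs from 12 April 2000 + 7 = 19 April 2000 to 12 April 2000 + 60 = 11 June 2000; 10 June 2000 falls inside that range.
(5) permitted from 16 June 2000 + 19 days = 5 July 2000 onward; done 7 July 2000, after the minimum wait.
(6) the permitted window runs from 12 April 2000 + 5 = 17 April 2000 to 12 April 2000 + 121 = 11 August 2000; 10 August 2000 falls inside that range.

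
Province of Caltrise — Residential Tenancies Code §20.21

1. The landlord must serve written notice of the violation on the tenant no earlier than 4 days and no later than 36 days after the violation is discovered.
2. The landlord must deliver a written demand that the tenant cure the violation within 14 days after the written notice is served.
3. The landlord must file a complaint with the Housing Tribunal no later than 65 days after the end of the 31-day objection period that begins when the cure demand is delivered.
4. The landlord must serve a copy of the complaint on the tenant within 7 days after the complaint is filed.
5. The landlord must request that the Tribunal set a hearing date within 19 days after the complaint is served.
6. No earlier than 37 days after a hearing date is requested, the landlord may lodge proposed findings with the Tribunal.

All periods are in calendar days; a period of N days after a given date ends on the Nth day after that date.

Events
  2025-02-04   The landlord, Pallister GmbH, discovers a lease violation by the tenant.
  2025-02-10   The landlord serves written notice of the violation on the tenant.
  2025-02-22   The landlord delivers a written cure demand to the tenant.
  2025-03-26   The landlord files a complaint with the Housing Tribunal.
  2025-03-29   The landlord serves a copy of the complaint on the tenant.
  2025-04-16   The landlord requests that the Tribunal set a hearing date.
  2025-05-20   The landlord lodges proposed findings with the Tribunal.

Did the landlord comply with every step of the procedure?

No

Step 1: the window is 4–36 days after 2025-02-04 (when the violation is discovered), so 2025-02-08 through 2025-03-12; done 2025-02-10 — within the window.
Step 2: 14 days after 2025-02-10 (when the written notice is served) is 2025-02-24; completed 2025-02-22, before the deadline.
Step 3: 65 days after 2025-03-25 (end of the 31-day objection period, which began when the cure demand is delivered on 2025-02-22) is 2025-05-29; done 2025-03-26 — timely.
Step 4: 7 days after 2025-03-26 (when the complaint is filed) is 2025-04-02; done 2025-03-29 — timely.
Step 5: 19 days after 2025-03-29 (when the complaint is served) is 2025-04-17; 2025-04-16 is within that limit.
Step 6: the earliest permitted date is 37 days after 2025-04-16 (when a hearing date is requested), i.e. 2025-05-23; done 2025-05-20 — 3 days too early.
That is the first point of non-compliance.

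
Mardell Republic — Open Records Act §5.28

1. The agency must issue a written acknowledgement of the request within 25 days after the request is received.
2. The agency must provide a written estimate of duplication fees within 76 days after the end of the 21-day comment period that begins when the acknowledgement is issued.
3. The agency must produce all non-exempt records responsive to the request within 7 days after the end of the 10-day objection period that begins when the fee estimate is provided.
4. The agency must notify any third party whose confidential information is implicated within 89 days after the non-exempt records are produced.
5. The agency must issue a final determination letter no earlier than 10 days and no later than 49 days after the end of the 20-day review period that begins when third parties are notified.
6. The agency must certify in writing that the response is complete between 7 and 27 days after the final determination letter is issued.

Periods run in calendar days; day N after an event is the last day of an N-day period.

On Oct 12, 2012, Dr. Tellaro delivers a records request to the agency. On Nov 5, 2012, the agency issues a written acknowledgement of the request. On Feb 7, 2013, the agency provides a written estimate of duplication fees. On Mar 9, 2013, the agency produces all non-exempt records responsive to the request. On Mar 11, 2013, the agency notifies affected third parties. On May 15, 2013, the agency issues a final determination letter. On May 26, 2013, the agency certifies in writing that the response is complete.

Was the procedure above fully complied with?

No

Step 1: 25 days after Oct 12, 2012 (when the request is received) is Nov 6, 2012; Nov 5, 2012 is within that limit.
Step 2: 76 days after Nov 26, 2012 (end of the 21-day comment period, which began when the acknowledgement is issued on Nov 5, 2012) is Feb 10, 2013; completed Feb 7, 2013, before the deadline.
Step 3: 7 days after Feb 17, 2013 (end of the 10-day objection period, which began when the fee estimate is provided on Feb 7, 2013) is Feb 24, 2013; done Mar 9, 2013 — 13 days late.
That is the first point of non-compliance.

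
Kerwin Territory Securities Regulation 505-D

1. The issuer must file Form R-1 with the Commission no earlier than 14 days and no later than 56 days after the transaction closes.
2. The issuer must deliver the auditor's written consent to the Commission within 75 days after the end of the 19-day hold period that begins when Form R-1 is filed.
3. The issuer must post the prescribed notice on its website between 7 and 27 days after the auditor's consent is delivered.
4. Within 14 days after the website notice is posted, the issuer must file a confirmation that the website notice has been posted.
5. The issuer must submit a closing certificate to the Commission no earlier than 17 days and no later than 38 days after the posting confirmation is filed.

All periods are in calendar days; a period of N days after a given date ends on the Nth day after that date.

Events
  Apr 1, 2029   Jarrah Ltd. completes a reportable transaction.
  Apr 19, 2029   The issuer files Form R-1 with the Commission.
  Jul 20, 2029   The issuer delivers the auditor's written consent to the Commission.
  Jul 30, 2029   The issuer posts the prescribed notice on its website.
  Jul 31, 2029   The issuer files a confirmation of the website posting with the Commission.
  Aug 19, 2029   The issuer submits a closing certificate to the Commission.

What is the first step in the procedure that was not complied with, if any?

Step 1: the window is 14–56 days after Apr 1, 2029 (when the transaction closes), so Apr 15, 2029 through May 27, 2029; Apr 19, 2029 falls inside that range.
Step 2: 75 days after May 8, 2029 (end of the 19-day hold period, which began when Form R-1 is filed on Apr 19, 2029) is Jul 22, 2029; Jul 20, 2029 is within that limit.
Step 3: the window is 7–27 days after Jul 20, 2029 (when the auditor's consent is delivered), so Jul 27, 2029 through Aug 16, 2029; done Jul 30, 2029, which is between those dates.
Step 4: 14 days after Jul 30, 2029 (when the website notice is posted) is Aug 13, 2029; completed Jul 31, 2029, before the deadline.
Step 5: the window is 17–38 days after Jul 31, 2029 (when the posting confirmation is filed), so Aug 17, 2029 through Sep 7, 2029; done Aug 19, 2029 — within the window.

None — every step was satisfied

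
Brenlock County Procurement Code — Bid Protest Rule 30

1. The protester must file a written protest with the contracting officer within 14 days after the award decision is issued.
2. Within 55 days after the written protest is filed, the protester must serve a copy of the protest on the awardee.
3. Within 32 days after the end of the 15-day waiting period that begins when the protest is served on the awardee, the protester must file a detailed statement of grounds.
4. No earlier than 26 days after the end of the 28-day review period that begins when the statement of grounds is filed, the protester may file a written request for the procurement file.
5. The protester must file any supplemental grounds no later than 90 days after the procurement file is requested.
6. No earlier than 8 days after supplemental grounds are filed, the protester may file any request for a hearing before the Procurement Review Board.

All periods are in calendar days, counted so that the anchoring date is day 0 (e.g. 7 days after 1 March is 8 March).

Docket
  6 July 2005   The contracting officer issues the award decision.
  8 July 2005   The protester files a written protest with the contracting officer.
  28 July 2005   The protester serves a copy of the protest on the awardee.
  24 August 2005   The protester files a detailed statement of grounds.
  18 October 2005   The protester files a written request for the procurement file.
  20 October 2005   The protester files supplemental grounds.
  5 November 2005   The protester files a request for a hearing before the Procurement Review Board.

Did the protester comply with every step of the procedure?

Step 1 — counting 14 days from 6 July 2005 (when the award decision is issued) gives a deadline of 20 July 2005; done 8 July 2005 — timely.
Step 2 — counting 55 days from 8 July 2005 (when the written protest is filed) gives a deadline of 1 September 2005; 28 July 2005 is within that limit.
Step 3 — counting 32 days from 12 August 2005 (end of the 15-day waiting period, which began when the protest is served on the awardee on 28 July 2005) gives a deadline of 13 September 2005; done 24 August 2005 — timely.
Step 4 — must wait 26 days from 21 September 2005 (end of the 28-day review period, which began when the statement of grounds is filed on 24 August 2005), so not before 17 October 2005; done 18 October 2005 — permitted.
Step 5 — counting 90 days from 18 October 2005 (when the procurement file is requested) gives a deadline of 16 January 2006; completed 20 October 2005, before the deadline.
Step 6 — must wait 8 days from 20 October 2005 (when supplemental grounds are filed), so not before 28 October 2005; done 5 November 2005 — permitted.

Yes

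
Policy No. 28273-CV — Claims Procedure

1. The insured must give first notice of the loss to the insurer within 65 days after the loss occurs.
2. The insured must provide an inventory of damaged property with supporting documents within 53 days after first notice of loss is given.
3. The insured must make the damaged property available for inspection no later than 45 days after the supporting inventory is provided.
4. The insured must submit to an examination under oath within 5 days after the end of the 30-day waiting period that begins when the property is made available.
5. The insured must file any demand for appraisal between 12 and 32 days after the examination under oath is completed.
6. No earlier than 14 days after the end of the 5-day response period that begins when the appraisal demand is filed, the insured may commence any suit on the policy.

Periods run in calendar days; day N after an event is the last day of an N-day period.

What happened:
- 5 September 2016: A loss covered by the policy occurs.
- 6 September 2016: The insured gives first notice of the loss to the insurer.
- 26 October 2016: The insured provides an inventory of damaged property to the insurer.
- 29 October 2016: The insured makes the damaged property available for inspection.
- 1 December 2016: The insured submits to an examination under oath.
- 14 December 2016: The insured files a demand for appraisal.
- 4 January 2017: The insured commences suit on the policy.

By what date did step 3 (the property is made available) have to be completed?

Step 3 runs from 26 October 2016, when the supporting inventory is provided. 45 days after 26 October 2016 is 10 December 2016.

10 December 2016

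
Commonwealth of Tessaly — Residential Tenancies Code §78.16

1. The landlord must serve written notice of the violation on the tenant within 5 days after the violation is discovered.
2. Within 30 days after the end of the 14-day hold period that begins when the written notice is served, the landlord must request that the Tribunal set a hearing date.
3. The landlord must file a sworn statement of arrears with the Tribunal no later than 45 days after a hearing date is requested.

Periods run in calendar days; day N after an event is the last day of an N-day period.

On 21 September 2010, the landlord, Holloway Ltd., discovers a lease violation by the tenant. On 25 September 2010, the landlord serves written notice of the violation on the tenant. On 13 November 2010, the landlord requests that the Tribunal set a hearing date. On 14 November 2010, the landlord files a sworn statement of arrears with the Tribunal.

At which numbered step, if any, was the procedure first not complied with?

Step 2

Step 1 — counting 5 days from 21 September 2010 (when the violation is discovered) gives a deadline of 26 September 2010; completed 25 September 2010, before the deadline.
Step 2 — counting 30 days from 9 October 2010 (end of the 14-day hold period, which began when the written notice is served on 25 September 2010) gives a deadline of 8 November 2010; 13 November 2010 misses that deadline by 5 days.
The analysis stops there.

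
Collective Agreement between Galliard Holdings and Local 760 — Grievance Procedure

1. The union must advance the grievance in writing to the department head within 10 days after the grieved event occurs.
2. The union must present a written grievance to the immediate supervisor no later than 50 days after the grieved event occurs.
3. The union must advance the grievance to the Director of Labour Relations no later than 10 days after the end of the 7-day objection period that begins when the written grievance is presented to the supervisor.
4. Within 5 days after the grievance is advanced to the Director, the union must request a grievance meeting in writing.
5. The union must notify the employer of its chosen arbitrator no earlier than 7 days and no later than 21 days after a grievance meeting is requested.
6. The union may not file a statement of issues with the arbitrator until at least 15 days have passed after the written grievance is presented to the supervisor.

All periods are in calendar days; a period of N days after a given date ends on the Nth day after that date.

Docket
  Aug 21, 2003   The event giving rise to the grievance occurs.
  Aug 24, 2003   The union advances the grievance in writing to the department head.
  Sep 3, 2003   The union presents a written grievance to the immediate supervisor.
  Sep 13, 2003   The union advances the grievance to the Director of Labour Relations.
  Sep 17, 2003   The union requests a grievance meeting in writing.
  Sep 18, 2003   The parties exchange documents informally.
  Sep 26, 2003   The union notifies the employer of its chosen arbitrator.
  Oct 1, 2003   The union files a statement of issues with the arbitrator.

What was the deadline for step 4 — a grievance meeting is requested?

Sep 18, 2003

Step 4 runs from Sep 13, 2003, when the grievance is advanced to the Director. 5 days after Sep 13, 2003 is Sep 18, 2003.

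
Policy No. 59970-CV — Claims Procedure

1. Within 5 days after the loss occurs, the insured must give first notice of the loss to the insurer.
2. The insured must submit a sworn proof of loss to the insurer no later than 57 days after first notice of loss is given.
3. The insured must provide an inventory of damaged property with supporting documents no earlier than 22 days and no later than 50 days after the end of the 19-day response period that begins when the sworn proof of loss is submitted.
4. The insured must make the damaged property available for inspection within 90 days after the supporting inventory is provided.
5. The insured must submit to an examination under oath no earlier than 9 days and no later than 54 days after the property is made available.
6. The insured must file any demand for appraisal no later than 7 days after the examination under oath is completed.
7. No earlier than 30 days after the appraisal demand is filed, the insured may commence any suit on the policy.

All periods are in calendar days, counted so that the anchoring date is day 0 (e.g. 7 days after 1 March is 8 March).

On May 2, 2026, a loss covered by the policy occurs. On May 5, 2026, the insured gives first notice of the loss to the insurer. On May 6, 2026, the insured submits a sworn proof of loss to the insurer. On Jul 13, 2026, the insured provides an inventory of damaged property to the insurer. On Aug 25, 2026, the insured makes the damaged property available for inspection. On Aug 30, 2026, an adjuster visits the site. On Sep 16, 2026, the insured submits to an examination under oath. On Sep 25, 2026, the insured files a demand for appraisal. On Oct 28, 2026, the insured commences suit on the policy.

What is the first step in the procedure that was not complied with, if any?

Step 6

Step 1: 5 days after May 2, 2026 (when the loss occurs) is May 7, 2026; done May 5, 2026 — timely.
Step 2: 57 days after May 5, 2026 (when first notice of loss is given) is Jul 1, 2026; done May 6, 2026 — timely.
Step 3: the window is 22–50 days after May 25, 2026 (end of the 19-day response period, which began when the sworn proof of loss is submitted on May 6, 2026), so Jun 16, 2026 through Jul 14, 2026; done Jul 13, 2026, which is between those dates.
Step 4: 90 days after Jul 13, 2026 (when the supporting inventory is provided) is Oct 11, 2026; completed Aug 25, 2026, before the deadline.
Step 5: the window is 9–54 days after Aug 25, 2026 (when the property is made available), so Sep 3, 2026 through Oct 18, 2026; Sep 16, 2026 falls inside that range.
Step 6: 7 days after Sep 16, 2026 (when the examination under oath is completed) is Sep 23, 2026; Sep 25, 2026 misses that deadline by 2 days.
That is the first point of non-compliance.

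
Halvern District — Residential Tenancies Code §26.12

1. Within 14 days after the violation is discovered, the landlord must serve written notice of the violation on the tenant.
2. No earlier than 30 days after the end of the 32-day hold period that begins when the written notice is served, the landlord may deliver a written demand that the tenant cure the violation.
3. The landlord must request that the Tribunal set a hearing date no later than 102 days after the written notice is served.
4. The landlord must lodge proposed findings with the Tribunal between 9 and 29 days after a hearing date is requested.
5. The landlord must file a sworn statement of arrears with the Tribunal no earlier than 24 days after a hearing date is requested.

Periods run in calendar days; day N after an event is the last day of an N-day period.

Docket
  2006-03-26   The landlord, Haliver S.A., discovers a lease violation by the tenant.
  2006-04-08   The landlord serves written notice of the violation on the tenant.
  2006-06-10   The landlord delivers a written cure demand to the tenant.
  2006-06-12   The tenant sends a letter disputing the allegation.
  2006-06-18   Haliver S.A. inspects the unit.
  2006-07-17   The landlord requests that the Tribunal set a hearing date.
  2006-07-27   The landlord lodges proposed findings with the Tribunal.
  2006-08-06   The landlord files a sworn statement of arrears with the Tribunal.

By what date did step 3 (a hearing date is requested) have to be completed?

2006-07-19

Step 3 runs from 2006-04-08, when the written notice is served. 102 days after 2006-04-08 is 2006-07-19.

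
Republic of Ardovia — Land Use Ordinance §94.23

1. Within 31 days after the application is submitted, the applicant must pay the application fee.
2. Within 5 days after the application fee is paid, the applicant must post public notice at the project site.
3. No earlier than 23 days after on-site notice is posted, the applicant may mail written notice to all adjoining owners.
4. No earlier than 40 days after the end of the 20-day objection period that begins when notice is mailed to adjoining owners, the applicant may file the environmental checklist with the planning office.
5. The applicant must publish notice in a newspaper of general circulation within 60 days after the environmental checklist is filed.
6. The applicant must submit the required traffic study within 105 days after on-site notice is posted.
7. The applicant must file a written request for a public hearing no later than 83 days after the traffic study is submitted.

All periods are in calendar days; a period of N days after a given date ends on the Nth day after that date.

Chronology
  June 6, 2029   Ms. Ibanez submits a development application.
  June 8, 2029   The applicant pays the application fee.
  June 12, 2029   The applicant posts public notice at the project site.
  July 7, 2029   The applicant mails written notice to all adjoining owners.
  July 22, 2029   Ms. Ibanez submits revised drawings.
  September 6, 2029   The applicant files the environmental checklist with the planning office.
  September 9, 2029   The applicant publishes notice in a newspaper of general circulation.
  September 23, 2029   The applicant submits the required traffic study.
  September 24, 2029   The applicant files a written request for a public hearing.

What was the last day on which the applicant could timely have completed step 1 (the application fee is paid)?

Step 1 runs from June 6, 2029, when the application is submitted. 31 days after June 6, 2029 is July 7, 2029.

July 7, 2029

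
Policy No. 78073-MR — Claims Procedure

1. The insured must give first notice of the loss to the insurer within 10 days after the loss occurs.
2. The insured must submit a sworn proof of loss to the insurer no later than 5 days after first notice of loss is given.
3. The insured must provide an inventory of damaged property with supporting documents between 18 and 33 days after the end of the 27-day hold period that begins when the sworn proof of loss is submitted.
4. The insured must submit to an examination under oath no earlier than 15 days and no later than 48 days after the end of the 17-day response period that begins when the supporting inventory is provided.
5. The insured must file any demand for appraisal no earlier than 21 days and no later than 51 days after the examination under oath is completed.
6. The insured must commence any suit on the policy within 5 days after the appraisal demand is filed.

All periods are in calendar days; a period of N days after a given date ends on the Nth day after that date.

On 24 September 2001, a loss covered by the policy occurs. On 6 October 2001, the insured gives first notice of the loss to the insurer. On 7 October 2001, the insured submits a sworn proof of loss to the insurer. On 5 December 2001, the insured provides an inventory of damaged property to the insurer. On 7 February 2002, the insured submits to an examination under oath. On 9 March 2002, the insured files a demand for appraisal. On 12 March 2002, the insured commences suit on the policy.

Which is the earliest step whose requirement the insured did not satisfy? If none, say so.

Step 1

Step 1: 10 days after 24 September 2001 (when the loss occurs) is 4 October 2001; 6 October 2001 misses that deadline by 2 days.
The procedure was therefore not followed at step 1.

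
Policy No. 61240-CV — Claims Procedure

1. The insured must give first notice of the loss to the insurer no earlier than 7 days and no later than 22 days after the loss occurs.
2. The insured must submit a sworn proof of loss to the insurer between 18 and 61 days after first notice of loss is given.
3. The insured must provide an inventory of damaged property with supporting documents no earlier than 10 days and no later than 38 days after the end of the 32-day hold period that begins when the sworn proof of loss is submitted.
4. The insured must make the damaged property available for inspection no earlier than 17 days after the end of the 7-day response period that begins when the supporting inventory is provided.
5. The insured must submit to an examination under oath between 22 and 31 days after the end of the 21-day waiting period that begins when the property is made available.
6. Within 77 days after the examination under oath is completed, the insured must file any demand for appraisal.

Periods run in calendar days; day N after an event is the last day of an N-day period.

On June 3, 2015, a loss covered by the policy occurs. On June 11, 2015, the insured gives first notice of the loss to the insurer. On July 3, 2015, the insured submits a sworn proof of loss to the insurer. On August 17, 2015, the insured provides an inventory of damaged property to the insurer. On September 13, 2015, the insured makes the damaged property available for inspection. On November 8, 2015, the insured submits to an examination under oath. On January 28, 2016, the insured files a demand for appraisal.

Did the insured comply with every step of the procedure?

No

(1) the permitted window runs from June 3, 2015 + 7 = June 10, 2015 to June 3, 2015 + 22 = June 25, 2015; June 11, 2015 falls inside that range.
(2) the permitted window runs from June 11, 2015 + 18 = June 29, 2015 to June 11, 2015 + 61 = August 11, 2015; July 3, 2015 falls inside that range.
(3) the permitted window runs from August 4, 2015 + 10 = August 14, 2015 to August 4, 2015 + 38 = September 11, 2015; August 17, 2015 falls inside that range.
(4) permitted from August 24, 2015 + 17 days = September 10, 2015 onward; done September 13, 2015, after the minimum wait.
(5) the permitted window runs from October 4, 2015 + 22 = October 26, 2015 to October 4, 2015 + 31 = November 4, 2015; November 8, 2015 is 4 days past the end of the window.
That is the first point of non-compliance.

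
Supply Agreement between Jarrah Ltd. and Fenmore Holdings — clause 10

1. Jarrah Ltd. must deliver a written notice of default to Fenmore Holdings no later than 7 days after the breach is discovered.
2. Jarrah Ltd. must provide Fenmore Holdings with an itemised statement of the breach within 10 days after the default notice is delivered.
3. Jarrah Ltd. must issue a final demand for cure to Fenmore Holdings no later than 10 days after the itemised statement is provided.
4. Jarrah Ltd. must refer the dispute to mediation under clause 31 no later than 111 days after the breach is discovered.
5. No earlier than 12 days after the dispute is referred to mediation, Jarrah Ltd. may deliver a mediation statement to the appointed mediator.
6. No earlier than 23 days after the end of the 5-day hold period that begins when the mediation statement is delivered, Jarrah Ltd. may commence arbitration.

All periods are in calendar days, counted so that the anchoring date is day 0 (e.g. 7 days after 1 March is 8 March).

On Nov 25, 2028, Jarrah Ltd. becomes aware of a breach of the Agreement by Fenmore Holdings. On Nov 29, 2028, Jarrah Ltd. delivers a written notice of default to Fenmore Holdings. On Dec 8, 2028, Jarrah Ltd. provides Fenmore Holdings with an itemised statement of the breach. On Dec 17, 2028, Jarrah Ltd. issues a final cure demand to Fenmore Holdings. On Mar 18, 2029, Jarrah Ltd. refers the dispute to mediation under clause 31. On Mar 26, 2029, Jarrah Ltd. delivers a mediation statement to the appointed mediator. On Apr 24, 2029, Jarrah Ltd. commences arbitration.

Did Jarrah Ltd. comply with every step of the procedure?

No

Step 1: 7 days after Nov 25, 2028 (when the breach is discovered) is Dec 2, 2028; Nov 29, 2028 is within that limit.
Step 2: 10 days after Nov 29, 2028 (when the default notice is delivered) is Dec 9, 2028; completed Dec 8, 2028, before the deadline.
Step 3: 10 days after Dec 8, 2028 (when the itemised statement is provided) is Dec 18, 2028; completed Dec 17, 2028, before the deadline.
Step 4: 111 days after Nov 25, 2028 (when the breach is discovered) is Mar 16, 2029; Mar 18, 2029 misses that deadline by 2 days.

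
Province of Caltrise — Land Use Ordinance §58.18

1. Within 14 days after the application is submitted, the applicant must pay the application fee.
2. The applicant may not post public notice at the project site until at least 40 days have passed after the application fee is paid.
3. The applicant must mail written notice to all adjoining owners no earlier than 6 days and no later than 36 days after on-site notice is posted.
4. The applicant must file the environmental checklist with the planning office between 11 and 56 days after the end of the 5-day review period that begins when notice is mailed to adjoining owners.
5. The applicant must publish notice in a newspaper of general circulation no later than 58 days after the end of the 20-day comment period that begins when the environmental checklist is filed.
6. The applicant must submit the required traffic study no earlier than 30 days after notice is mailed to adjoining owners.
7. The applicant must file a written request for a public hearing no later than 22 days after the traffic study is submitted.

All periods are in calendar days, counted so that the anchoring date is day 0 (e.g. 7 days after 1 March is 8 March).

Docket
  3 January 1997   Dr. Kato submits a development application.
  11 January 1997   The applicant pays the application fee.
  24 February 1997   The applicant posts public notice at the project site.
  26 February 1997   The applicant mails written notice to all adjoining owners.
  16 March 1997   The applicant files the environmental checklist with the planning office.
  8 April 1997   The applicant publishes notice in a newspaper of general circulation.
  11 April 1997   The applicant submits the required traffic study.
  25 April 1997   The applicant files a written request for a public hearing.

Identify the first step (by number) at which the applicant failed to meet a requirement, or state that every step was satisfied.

(1) due by 3 January 1997 + 14 days = 17 January 1997; 11 January 1997 is within that limit.
(2) permitted from 11 January 1997 + 40 days = 20 February 1997 onward; done 24 February 1997 — permitted.
(3) the permitted window runs from 24 February 1997 + 6 = 2 March 1997 to 24 February 1997 + 36 = 1 April 1997; 26 February 1997 is 4 days too early.

Step 3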